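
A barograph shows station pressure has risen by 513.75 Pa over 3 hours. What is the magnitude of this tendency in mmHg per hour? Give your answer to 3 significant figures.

513.75 Pa / 3 h × 0.00750062 mmHg/Pa = 1.28 mmHg/h.

1.28 mmHg per hour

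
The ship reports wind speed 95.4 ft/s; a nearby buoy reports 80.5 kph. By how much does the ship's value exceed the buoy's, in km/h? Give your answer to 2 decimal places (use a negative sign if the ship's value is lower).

the ship: 95.4 ft/s = 104.6805 km/h.
Difference: 104.6805 − 80.5000 = 24.18 km/h.

24.18 km/h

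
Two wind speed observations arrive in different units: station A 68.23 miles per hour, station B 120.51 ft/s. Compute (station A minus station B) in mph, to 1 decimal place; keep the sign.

station B: 120.51 ft/s = 82.166 mph.
Difference: 68.230 − 82.166 = -13.9 mph.

-13.9 mph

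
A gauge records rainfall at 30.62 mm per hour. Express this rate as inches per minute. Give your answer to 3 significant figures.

0.0201 in/minute

30.62 mm/hour × 0.0393701 in/mm × 0.0166667 hour/minute = 0.0201 in/minute.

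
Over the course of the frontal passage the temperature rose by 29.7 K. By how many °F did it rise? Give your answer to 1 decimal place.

Converting a difference, only the 9/5 scale factor applies: Δ°F = 29.7 × 1.8 = 53.5 °F.

53.5 °F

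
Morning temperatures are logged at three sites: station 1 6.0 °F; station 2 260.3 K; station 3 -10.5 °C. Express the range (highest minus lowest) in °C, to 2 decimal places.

3.94 °C

station 1: 6.0 °F = -14.444 °C.
station 2: 260.3 K = -12.850 °C.
Spread: (-10.500) − (-14.444) = 3.944 °C.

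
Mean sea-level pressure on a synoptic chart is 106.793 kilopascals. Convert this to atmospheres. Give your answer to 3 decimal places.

1 kPa = 0.00986923 atm, so 106.793 × 0.00986923 = 1.054 atm.

1.054 atm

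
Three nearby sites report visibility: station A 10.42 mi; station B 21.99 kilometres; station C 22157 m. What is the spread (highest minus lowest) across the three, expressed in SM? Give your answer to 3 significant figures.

3.35 SM

station B: 21.99 km = 13.6640 SM.
station C: 22157 m = 13.7677 SM.
Spread: 13.7677 − 10.4200 = 3.35 SM.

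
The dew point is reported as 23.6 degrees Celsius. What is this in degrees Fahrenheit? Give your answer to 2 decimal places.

74.48 °F

°F = °C × 9/5 + 32 = 23.6 × 1.8 + 32 = 74.48 °F.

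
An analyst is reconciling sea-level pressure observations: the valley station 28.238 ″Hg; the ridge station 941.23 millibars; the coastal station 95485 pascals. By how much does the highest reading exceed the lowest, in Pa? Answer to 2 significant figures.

1500 Pa

the valley station: 28.238 inHg = 95624.85 Pa.
the ridge station: 941.23 mb = 94123.00 Pa.
Spread: 95624.85 − 94123.00 = 1500 Pa.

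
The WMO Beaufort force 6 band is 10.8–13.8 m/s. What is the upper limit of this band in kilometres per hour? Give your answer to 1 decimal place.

49.7 km/h

10.8–13.8 m/s × 3.6 = 38.9–49.7 km/h.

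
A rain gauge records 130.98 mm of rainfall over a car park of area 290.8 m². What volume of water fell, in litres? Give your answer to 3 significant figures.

38100 litres

1 mm over 1 m² is 1 L, so volume = 130.98 × 290.8 = 38088.984 L ≈ 38100 L.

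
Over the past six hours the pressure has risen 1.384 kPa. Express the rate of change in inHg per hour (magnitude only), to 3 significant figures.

0.0681 inHg per hour

1.384 kPa / 6 h × 0.2953 inHg/kPa = 0.0681 inHg/h.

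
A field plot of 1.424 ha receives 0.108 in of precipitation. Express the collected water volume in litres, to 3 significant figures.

Depth: 0.108 in × 25.4 = 2.7432 mm.
Area: 1.424 ha = 14240 m².
1 mm over 1 m² is 1 L, so volume = 2.7432 × 14240 = 39063.168 L ≈ 39100 L.

39100 litres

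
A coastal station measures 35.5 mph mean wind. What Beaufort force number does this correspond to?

35.5 mph = 15.9 m/s, which is Beaufort 7 (near gale, 13.9–17.1 m/s).

Beaufort force 7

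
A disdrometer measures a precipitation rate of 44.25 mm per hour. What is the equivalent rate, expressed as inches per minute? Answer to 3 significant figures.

0.0290 in/minute

44.25 mm/hour × 0.0393701 in/mm × 0.0166667 hour/minute = 0.0290 in/minute.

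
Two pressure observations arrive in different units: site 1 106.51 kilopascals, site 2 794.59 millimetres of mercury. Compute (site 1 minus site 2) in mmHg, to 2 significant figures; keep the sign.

site 1: 106.51 kPa = 798.891 mmHg.
Difference: 798.891 − 794.590 = 4.3 mmHg.

4.3 mmHg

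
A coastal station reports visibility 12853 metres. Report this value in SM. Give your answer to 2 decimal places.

1 m = 0.000621371 SM, so 12853 × 0.000621371 = 7.99 SM.

7.99 SM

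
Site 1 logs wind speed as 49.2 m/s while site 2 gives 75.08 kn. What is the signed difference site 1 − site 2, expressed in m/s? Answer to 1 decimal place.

site 2: 75.08 kt = 38.624 m/s.
Difference: 49.200 − 38.624 = 10.6 m/s.

10.6 m/s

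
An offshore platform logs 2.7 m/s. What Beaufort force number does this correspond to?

2.7 m/s lies in the Beaufort 2 band (light breeze, 1.6–3.3 m/s).

Beaufort force 2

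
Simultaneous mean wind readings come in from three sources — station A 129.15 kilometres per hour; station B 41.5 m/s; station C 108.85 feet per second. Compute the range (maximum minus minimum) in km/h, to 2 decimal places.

station B: 41.5 m/s = 149.4000 km/h.
station C: 108.85 ft/s = 119.4389 km/h.
Spread: 149.4000 − 119.4389 = 29.96 km/h.

29.96 km/h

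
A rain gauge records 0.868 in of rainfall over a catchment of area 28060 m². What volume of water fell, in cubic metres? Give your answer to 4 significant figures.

618.6 cubic metres

Depth: 0.868 in × 25.4 = 22.0472 mm.
1 mm over 1 m² is 1 L, so volume = 22.0472 × 28060 = 618644.43 L = 618.6 m³.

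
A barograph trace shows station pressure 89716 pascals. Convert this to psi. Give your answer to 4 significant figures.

13.01 psi

1 Pa = 0.000145038 psi, so 89716 × 0.000145038 = 13.01 psi.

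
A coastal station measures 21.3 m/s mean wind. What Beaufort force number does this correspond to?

21.3 m/s lies in the Beaufort 9 band (strong gale, 20.8–24.4 m/s).

Beaufort force 9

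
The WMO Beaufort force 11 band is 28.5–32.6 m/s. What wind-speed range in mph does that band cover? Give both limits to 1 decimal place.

28.5–32.6 m/s × 2.237 = 63.8–72.9 mph.

63.8 to 72.9 mph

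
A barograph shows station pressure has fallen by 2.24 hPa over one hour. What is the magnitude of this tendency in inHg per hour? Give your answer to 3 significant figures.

2.24 hPa / 1 h × 0.02953 inHg/hPa = 0.0661 inHg/h.

0.0661 inHg per hour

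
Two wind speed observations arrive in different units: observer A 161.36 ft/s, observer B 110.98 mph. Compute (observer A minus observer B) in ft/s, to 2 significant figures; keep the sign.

observer B: 110.98 mph = 162.771 ft/s.
Difference: 161.360 − 162.771 = -1.4 ft/s.

-1.4 ft/s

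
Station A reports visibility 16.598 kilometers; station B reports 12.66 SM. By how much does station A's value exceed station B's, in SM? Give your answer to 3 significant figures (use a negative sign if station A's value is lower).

-2.35 SM

station A: 16.598 km = 10.3135 SM.
Difference: 10.3135 − 12.6600 = -2.35 SM.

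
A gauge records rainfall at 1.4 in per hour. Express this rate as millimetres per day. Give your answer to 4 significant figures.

1.4 in/hour × 25.4 mm/in × 24 hour/day = 853.4 mm/day.

853.4 mm/day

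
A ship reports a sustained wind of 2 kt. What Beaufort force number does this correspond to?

2 kt lies in the Beaufort 1 band (light air, 1–3 kt).

Beaufort force 1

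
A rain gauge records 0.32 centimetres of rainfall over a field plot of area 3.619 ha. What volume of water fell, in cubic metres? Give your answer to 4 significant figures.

115.8 cubic metres

Depth: 0.32 cm × 10 = 3.2 mm.
Area: 3.619 ha = 36190 m².
1 mm over 1 m² is 1 L, so volume = 3.2 × 36190 = 115808 L = 115.8 m³.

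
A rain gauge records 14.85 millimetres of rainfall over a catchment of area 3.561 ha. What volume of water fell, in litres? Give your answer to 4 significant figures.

Area: 3.561 ha = 35610 m².
1 mm over 1 m² is 1 L, so volume = 14.85 × 35610 = 528808.5 L ≈ 528800 L.

528800 litres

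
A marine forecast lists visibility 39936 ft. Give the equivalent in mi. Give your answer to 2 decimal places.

7.56 SM

1 ft = 0.000189394 SM, so 39936 × 0.000189394 = 7.56 SM.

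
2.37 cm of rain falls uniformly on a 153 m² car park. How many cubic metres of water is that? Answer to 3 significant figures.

3.63 cubic metres

Depth: 2.37 cm × 10 = 23.7 mm.
1 mm over 1 m² is 1 L, so volume = 23.7 × 153 = 3626.1 L = 3.63 m³.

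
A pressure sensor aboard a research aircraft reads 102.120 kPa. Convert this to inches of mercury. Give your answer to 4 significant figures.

1 kPa = 0.2953 inHg, so 102.120 × 0.2953 = 30.16 inHg.

30.16 inHg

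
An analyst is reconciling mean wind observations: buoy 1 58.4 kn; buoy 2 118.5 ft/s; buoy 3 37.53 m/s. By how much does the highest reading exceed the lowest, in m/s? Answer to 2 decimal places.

7.49 m/s

buoy 1: 58.4 kt = 30.0436 m/s.
buoy 2: 118.5 ft/s = 36.1188 m/s.
Spread: 37.5300 − 30.0436 = 7.49 m/s.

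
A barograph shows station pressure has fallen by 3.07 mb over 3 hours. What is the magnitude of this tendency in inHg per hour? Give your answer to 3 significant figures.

0.0302 inHg per hour

3.07 mb / 3 h × 0.02953 inHg/mb = 0.0302 inHg/h.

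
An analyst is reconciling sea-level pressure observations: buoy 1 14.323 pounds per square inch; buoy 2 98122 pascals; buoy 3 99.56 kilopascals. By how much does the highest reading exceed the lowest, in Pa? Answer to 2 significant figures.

buoy 1: 14.323 psi = 98753.61 Pa.
buoy 3: 99.56 kPa = 99560.00 Pa.
Spread: 99560.00 − 98122.00 = 1400 Pa.

1400 Pa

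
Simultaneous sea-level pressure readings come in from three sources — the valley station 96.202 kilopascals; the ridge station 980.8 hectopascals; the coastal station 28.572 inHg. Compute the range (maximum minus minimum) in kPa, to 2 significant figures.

the ridge station: 980.8 hPa = 98.080 kPa.
the coastal station: 28.572 inHg = 96.756 kPa.
Spread: 98.080 − 96.202 = 1.9 kPa.

1.9 kPa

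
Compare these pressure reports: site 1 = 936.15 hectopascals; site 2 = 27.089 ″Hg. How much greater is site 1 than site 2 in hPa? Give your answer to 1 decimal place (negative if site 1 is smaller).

18.8 hPa

site 2: 27.089 inHg = 917.339 hPa.
Difference: 936.150 − 917.339 = 18.8 hPa.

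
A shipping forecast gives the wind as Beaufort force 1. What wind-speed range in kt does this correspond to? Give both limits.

1 to 3 kt

Beaufort 1 (light air) spans 1–3 knots.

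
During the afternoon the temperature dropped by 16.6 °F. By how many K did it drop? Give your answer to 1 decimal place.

9.2 K

For a temperature change the 32° offset cancels: ΔK = 16.6 × 0.5556 = 9.2 K.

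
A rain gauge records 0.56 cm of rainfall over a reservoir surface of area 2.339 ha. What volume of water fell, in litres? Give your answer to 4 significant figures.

131000 litres

Depth: 0.56 cm × 10 = 5.6 mm.
Area: 2.339 ha = 23390 m².
1 mm over 1 m² is 1 L, so volume = 5.6 × 23390 = 130984 L ≈ 131000 L.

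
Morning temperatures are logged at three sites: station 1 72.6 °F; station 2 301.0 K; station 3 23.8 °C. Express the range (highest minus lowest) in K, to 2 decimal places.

5.29 K

station 1: 72.6 °F = 22.556 °C.
station 2: 301.0 K = 27.850 °C.
Spread: 27.850 − 22.556 = 5.294 °C.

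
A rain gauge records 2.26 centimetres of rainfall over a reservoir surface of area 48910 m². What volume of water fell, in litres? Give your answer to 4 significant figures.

1105000 litres

Depth: 2.26 cm × 10 = 22.6 mm.
1 mm over 1 m² is 1 L, so volume = 22.6 × 48910 = 1105366 L ≈ 1105000 L.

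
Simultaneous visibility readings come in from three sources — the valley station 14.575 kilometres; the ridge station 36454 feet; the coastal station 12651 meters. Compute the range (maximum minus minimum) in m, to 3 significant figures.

the valley station: 14.575 km = 14575.00 m.
the ridge station: 36454 ft = 11111.18 m.
Spread: 14575.00 − 11111.18 = 3460 m.

3460 m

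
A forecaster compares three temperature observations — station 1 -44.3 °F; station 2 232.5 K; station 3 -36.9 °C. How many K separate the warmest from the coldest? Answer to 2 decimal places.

station 1: -44.3 °F = -42.389 °C.
station 2: 232.5 K = -40.650 °C.
Spread: (-36.900) − (-42.389) = 5.489 °C.

5.49 K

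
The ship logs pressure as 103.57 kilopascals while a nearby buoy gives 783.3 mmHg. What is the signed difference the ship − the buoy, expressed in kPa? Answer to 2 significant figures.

the buoy: 783.3 mmHg = 104.4314 kPa.
Difference: 103.5700 − 104.4314 = -0.86 kPa.

-0.86 kPa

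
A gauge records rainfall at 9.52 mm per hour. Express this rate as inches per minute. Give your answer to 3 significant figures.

9.52 mm/hour × 0.0393701 in/mm × 0.0166667 hour/minute = 0.00625 in/minute.

0.00625 in/minute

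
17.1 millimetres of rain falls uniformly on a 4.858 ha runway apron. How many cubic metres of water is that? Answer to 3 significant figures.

831 cubic metres

Area: 4.858 ha = 48580 m².
1 mm over 1 m² is 1 L, so volume = 17.1 × 48580 = 830718 L = 831 m³.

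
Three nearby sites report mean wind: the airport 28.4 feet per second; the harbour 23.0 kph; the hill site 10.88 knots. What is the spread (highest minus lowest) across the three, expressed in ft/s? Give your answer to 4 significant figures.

the harbour: 23.0 km/h = 20.9609 ft/s.
the hill site: 10.88 kt = 18.3634 ft/s.
Spread: 28.4000 − 18.3634 = 10.04 ft/s.

10.04 ft/s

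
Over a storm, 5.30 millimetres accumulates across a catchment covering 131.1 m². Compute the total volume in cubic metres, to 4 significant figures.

1 mm over 1 m² is 1 L, so volume = 5.3 × 131.1 = 694.83 L = 0.6948 m³.

0.6948 cubic metres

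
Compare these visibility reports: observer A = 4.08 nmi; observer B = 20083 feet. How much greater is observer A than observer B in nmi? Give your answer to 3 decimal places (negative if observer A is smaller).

observer B: 20083 ft = 3.30524 nmi.
Difference: 4.08000 − 3.30524 = 0.775 nmi.

0.775 nmi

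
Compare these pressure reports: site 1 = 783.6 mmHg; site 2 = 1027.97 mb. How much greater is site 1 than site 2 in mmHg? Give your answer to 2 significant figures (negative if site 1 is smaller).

13 mmHg

site 2: 1027.97 mb = 771.04 mmHg.
Difference: 783.60 − 771.04 = 13 mmHg.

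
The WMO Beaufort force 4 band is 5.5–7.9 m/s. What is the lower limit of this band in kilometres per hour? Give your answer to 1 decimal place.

5.5–7.9 m/s × 3.6 = 19.8–28.4 km/h.

19.8 km/h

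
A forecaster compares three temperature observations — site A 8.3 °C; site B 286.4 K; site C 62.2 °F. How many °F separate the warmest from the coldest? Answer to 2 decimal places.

15.26 °F

site B: 286.4 K = 13.250 °C.
site C: 62.2 °F = 16.778 °C.
Spread: 16.778 − 8.300 = 8.478 °C = 15.26 °F.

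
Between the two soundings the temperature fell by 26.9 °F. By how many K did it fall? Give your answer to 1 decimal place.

14.9 K

For a temperature change the 32° offset cancels: ΔK = 26.9 × 0.5556 = 14.9 K.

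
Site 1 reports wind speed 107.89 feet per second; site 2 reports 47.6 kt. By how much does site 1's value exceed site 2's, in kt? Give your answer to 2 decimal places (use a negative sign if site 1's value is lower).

site 1: 107.89 ft/s = 63.9231 kt.
Difference: 63.9231 − 47.6000 = 16.32 kt.

16.32 kt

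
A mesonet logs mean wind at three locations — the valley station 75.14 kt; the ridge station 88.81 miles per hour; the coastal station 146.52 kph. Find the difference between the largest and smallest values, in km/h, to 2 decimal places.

7.36 km/h

the valley station: 75.14 kt = 139.1593 km/h.
the ridge station: 88.81 mph = 142.9258 km/h.
Spread: 146.5200 − 139.1593 = 7.36 km/h.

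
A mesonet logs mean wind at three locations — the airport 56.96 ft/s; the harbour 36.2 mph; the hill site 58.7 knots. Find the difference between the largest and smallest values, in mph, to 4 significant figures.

31.35 mph

the airport: 56.96 ft/s = 38.8364 mph.
the hill site: 58.7 kt = 67.5508 mph.
Spread: 67.5508 − 36.2000 = 31.35 mph.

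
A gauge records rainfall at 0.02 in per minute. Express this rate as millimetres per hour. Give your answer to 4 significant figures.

0.02 in/minute × 25.4 mm/in × 60 minute/hour = 30.48 mm/hour.

30.48 mm/hour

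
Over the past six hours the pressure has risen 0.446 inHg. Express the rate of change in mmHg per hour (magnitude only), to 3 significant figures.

0.446 inHg / 6 h × 25.4 mmHg/inHg = 1.89 mmHg/h.

1.89 mmHg per hour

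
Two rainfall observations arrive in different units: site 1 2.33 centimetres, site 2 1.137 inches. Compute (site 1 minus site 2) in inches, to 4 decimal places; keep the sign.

site 1: 2.33 cm = 0.917323 in.
Difference: 0.917323 − 1.137000 = -0.2197 in.

-0.2197 in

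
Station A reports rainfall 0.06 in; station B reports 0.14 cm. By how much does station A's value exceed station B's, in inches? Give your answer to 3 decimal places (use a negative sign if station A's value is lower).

0.005 in

station B: 0.14 cm = 0.05512 in.
Difference: 0.06000 − 0.05512 = 0.005 in.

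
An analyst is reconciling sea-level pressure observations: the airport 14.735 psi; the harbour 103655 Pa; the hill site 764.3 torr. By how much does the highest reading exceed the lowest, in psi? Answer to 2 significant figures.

0.30 psi

the harbour: 103655 Pa = 15.0339 psi.
the hill site: 764.3 mmHg = 14.7791 psi.
Spread: 15.0339 − 14.7350 = 0.30 psi.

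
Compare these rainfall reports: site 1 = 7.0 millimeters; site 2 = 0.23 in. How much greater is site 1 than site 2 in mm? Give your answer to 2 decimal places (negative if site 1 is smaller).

1.16 mm

site 2: 0.23 in = 5.8420 mm.
Difference: 7.0000 − 5.8420 = 1.16 mm.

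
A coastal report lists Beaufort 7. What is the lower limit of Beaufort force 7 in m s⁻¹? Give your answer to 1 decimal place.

13.9 m/s

Beaufort 7 (near gale) spans 13.9–17.1 m/s.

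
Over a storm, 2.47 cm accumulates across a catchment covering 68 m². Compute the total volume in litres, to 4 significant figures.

1680 litres

Depth: 2.47 cm × 10 = 24.7 mm.
1 mm over 1 m² is 1 L, so volume = 24.7 × 68 = 1679.6 L ≈ 1680 L.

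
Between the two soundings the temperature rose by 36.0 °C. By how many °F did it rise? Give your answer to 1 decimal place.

64.8 °F

Converting a difference, only the 9/5 scale factor applies: Δ°F = 36.0 × 1.8 = 64.8 °F.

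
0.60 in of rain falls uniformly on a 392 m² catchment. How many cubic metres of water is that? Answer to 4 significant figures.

Depth: 0.60 in × 25.4 = 15.24 mm.
1 mm over 1 m² is 1 L, so volume = 15.24 × 392 = 5974.08 L = 5.974 m³.

5.974 cubic metres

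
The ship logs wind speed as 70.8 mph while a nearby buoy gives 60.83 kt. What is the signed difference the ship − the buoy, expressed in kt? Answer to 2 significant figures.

0.69 kt

the ship: 70.8 mph = 61.5235 kt.
Difference: 61.5235 − 60.8300 = 0.69 kt.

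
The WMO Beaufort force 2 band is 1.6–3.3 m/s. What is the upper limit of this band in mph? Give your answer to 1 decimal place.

1.6–3.3 m/s × 2.237 = 3.6–7.4 mph.

7.4 mph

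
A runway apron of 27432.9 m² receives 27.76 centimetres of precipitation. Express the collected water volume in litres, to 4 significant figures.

7615000 litres

Depth: 27.76 cm × 10 = 277.6 mm.
1 mm over 1 m² is 1 L, so volume = 277.6 × 27432.9 = 7615373 L ≈ 7615000 L.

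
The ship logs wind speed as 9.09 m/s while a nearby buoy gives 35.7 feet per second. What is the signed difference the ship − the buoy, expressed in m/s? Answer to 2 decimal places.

the buoy: 35.7 ft/s = 10.8814 m/s.
Difference: 9.0900 − 10.8814 = -1.79 m/s.

-1.79 m/s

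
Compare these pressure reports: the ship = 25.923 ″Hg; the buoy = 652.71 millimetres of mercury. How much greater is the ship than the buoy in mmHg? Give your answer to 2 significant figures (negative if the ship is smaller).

the ship: 25.923 inHg = 658.444 mmHg.
Difference: 658.444 − 652.710 = 5.7 mmHg.

5.7 mmHg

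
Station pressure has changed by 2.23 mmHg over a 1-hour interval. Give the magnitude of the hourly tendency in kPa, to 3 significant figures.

0.297 kPa per hour

2.23 mmHg / 1 h × 0.133322 kPa/mmHg = 0.297 kPa/h.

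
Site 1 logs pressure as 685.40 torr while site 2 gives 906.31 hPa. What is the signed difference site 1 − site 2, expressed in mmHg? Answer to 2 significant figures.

site 2: 906.31 hPa = 679.788 mmHg.
Difference: 685.400 − 679.788 = 5.6 mmHg.

5.6 mmHg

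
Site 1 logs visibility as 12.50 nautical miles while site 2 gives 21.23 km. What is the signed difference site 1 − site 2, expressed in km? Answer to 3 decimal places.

site 1: 12.50 nmi = 23.15000 km.
Difference: 23.15000 − 21.23000 = 1.920 km.

1.920 km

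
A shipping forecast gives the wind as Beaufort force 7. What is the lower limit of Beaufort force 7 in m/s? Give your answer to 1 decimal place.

13.9 m/s

Beaufort 7 (near gale) spans 13.9–17.1 m/s.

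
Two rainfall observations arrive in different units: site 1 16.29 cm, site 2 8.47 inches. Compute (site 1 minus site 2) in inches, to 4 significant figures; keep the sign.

-2.057 in

site 1: 16.29 cm = 6.41339 in.
Difference: 6.41339 − 8.47000 = -2.057 in.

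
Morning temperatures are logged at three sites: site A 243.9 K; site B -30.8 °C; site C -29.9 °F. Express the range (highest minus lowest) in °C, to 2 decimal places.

site A: 243.9 K = -29.250 °C.
site C: -29.9 °F = -34.389 °C.
Spread: (-29.250) − (-34.389) = 5.139 °C.

5.14 °C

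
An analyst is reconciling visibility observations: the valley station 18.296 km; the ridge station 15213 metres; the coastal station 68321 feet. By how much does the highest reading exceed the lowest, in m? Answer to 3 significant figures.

5610 m

the valley station: 18.296 km = 18296.00 m.
the coastal station: 68321 ft = 20824.24 m.
Spread: 20824.24 − 15213.00 = 5610 m.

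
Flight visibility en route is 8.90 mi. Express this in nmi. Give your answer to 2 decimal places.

1 SM = 0.868976 nmi, so 8.90 × 0.868976 = 7.73 nmi.

7.73 nmi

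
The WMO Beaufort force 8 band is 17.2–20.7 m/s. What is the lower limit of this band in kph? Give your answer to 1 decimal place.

61.9 km/h

17.2–20.7 m/s × 3.6 = 61.9–74.5 km/h.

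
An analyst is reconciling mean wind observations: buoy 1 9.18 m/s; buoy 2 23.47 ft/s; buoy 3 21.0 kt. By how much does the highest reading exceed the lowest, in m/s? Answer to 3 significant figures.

3.65 m/s

buoy 2: 23.47 ft/s = 7.1537 m/s.
buoy 3: 21.0 kt = 10.8033 m/s.
Spread: 10.8033 − 7.1537 = 3.65 m/s.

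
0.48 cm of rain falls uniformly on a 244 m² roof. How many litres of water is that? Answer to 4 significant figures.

1171 litres

Depth: 0.48 cm × 10 = 4.8 mm.
1 mm over 1 m² is 1 L, so volume = 4.8 × 244 = 1171.2 L ≈ 1171 L.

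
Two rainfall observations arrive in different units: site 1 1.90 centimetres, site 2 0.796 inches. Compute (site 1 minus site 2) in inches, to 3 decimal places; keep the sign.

site 1: 1.90 cm = 0.74803 in.
Difference: 0.74803 − 0.79600 = -0.048 in.

-0.048 in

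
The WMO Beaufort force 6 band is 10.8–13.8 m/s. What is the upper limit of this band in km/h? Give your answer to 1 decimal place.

10.8–13.8 m/s × 3.6 = 38.9–49.7 km/h.

49.7 km/h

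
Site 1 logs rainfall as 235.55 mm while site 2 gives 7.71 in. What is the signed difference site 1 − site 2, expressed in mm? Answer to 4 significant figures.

39.72 mm

site 2: 7.71 in = 195.8340 mm.
Difference: 235.5500 − 195.8340 = 39.72 mm.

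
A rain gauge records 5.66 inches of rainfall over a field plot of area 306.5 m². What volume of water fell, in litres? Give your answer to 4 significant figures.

Depth: 5.66 in × 25.4 = 143.764 mm.
1 mm over 1 m² is 1 L, so volume = 143.764 × 306.5 = 44063.666 L ≈ 44060 L.

44060 litres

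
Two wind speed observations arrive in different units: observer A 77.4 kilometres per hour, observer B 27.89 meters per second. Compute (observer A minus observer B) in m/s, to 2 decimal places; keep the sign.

observer A: 77.4 km/h = 21.5000 m/s.
Difference: 21.5000 − 27.8900 = -6.39 m/s.

-6.39 m/s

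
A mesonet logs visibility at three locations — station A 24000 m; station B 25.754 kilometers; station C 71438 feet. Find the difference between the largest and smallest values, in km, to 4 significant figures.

3.980 km

station A: 24000 m = 24.00000 km.
station C: 71438 ft = 21.77430 km.
Spread: 25.75400 − 21.77430 = 3.980 km.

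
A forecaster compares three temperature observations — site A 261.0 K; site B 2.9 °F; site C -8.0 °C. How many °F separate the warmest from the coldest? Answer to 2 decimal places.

14.70 °F

site A: 261.0 K = -12.150 °C.
site B: 2.9 °F = -16.167 °C.
Spread: (-8.000) − (-16.167) = 8.167 °C = 14.70 °F.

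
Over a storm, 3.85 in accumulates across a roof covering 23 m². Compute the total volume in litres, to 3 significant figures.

2250 litres

Depth: 3.85 in × 25.4 = 97.79 mm.
1 mm over 1 m² is 1 L, so volume = 97.79 × 23 = 2249.17 L ≈ 2250 L.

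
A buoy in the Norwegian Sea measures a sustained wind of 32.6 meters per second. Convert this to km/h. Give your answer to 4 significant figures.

1 m/s = 3.6 km/h, so 32.6 × 3.6 = 117.4 km/h.

117.4 km/h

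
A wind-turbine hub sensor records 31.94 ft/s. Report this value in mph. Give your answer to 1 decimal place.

21.8 mph

1 ft/s = 0.681818 mph, so 31.94 × 0.681818 = 21.8 mph.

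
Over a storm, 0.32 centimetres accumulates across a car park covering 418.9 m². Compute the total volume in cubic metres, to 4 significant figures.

1.340 cubic metres

Depth: 0.32 cm × 10 = 3.2 mm.
1 mm over 1 m² is 1 L, so volume = 3.2 × 418.9 = 1340.48 L = 1.340 m³.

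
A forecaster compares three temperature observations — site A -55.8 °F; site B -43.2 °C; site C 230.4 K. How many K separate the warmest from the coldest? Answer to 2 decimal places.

6.03 K

site A: -55.8 °F = -48.778 °C.
site C: 230.4 K = -42.750 °C.
Spread: (-42.750) − (-48.778) = 6.028 °C.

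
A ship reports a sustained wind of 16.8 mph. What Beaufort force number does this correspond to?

16.8 mph = 7.5 m/s, which is Beaufort 4 (moderate breeze, 5.5–7.9 m/s).

Beaufort force 4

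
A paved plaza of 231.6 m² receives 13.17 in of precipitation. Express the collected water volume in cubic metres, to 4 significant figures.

77.47 cubic metres

Depth: 13.17 in × 25.4 = 334.518 mm.
1 mm over 1 m² is 1 L, so volume = 334.518 × 231.6 = 77474.369 L = 77.47 m³.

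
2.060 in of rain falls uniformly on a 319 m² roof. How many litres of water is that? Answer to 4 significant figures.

Depth: 2.060 in × 25.4 = 52.324 mm.
1 mm over 1 m² is 1 L, so volume = 52.324 × 319 = 16691.356 L ≈ 16690 L.

16690 litres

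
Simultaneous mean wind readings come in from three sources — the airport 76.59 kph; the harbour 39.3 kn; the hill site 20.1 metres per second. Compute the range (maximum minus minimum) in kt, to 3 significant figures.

2.28 kt

the airport: 76.59 km/h = 41.3553 kt.
the hill site: 20.1 m/s = 39.0713 kt.
Spread: 41.3553 − 39.0713 = 2.28 kt.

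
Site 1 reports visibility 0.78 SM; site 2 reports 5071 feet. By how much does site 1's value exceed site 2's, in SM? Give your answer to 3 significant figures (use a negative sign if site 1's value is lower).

site 2: 5071 ft = 0.96042 SM.
Difference: 0.78000 − 0.96042 = -0.180 SM.

-0.180 SM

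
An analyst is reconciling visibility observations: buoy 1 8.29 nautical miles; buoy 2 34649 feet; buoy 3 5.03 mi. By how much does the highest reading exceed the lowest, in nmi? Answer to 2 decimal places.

3.92 nmi

buoy 2: 34649 ft = 5.7025 nmi.
buoy 3: 5.03 SM = 4.3710 nmi.
Spread: 8.2900 − 4.3710 = 3.92 nmi.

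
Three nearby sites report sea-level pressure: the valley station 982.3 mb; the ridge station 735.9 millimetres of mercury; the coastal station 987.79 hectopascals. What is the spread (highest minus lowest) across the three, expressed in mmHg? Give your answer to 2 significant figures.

5.0 mmHg

the valley station: 982.3 mb = 736.785 mmHg.
the coastal station: 987.79 hPa = 740.903 mmHg.
Spread: 740.903 − 735.900 = 5.0 mmHg.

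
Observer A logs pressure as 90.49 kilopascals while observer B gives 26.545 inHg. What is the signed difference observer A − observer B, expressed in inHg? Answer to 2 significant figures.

observer A: 90.49 kPa = 26.7217 inHg.
Difference: 26.7217 − 26.5450 = 0.18 inHg.

0.18 inHg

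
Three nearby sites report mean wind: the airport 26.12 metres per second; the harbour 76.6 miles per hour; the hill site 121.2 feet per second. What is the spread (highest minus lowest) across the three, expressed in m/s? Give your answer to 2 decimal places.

10.82 m/s

the harbour: 76.6 mph = 34.2433 m/s.
the hill site: 121.2 ft/s = 36.9418 m/s.
Spread: 36.9418 − 26.1200 = 10.82 m/s.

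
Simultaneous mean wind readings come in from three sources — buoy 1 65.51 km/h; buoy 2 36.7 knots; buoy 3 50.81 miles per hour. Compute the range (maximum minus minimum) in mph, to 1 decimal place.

10.1 mph

buoy 1: 65.51 km/h = 40.706 mph.
buoy 2: 36.7 kt = 42.234 mph.
Spread: 50.810 − 40.706 = 10.1 mph.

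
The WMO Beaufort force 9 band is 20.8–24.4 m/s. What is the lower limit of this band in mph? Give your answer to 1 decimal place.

20.8–24.4 m/s × 2.237 = 46.5–54.6 mph.

46.5 mph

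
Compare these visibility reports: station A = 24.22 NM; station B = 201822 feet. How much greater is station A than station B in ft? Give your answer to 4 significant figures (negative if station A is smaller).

station A: 24.22 nmi = 147163.52 ft.
Difference: 147163.52 − 201822.00 = -54660 ft.

-54660 ft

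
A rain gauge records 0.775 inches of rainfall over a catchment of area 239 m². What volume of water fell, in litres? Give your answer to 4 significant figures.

4705 litres

Depth: 0.775 in × 25.4 = 19.685 mm.
1 mm over 1 m² is 1 L, so volume = 19.685 × 239 = 4704.715 L ≈ 4705 L.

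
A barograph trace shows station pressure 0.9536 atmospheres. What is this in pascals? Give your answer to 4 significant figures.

1 atm = 101325 Pa, so 0.9536 × 101325 = 96620 Pa.

96620 Pa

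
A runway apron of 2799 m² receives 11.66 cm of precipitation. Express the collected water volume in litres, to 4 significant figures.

Depth: 11.66 cm × 10 = 116.6 mm.
1 mm over 1 m² is 1 L, so volume = 116.6 × 2799 = 326363.4 L ≈ 326400 L.

326400 litres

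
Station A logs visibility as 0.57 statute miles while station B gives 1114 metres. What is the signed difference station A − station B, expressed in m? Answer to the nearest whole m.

station A: 0.57 SM = 917.33 m.
Difference: 917.33 − 1114.00 = -197 m.

-197 m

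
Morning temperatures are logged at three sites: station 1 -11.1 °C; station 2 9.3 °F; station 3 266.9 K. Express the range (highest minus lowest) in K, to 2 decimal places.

station 2: 9.3 °F = -12.611 °C.
station 3: 266.9 K = -6.250 °C.
Spread: (-6.250) − (-12.611) = 6.361 °C.

6.36 K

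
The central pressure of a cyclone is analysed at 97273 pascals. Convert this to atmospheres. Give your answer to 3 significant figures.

0.960 atm

1 Pa = 9.86923e-06 atm, so 97273 × 9.86923e-06 = 0.960 atm.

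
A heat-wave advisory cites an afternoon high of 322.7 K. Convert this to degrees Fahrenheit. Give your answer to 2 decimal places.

121.19 °F

First to °C: 49.55 °C.
Then to °F: 121.19 °F.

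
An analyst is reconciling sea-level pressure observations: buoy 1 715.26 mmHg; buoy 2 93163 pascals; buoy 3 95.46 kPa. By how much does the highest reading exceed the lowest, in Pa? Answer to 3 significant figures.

2300 Pa

buoy 1: 715.26 mmHg = 95360.17 Pa.
buoy 3: 95.46 kPa = 95460.00 Pa.
Spread: 95460.00 − 93163.00 = 2300 Pa.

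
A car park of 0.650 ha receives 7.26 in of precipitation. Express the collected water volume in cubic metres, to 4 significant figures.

1199 cubic metres

Depth: 7.26 in × 25.4 = 184.404 mm.
Area: 0.650 ha = 6500 m².
1 mm over 1 m² is 1 L, so volume = 184.404 × 6500 = 1198626 L = 1199 m³.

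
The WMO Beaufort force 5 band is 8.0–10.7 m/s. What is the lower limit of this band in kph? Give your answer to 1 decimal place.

28.8 km/h

8.0–10.7 m/s × 3.6 = 28.8–38.5 km/h.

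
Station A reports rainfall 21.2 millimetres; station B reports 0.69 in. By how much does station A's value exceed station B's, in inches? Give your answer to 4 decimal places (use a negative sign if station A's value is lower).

station A: 21.2 mm = 0.834646 in.
Difference: 0.834646 − 0.690000 = 0.1446 in.

0.1446 in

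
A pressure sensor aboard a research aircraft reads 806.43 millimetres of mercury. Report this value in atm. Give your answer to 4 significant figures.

1 mmHg = 0.00131579 atm, so 806.43 × 0.00131579 = 1.061 atm.

1.061 atm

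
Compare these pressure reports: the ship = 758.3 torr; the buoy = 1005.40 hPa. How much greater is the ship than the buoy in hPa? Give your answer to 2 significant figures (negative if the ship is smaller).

5.6 hPa

the ship: 758.3 mmHg = 1010.984 hPa.
Difference: 1010.984 − 1005.400 = 5.6 hPa.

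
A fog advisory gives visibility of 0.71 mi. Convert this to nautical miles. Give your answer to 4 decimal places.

1 SM = 0.868976 nmi, so 0.71 × 0.868976 = 0.6170 nmi.

0.6170 nmi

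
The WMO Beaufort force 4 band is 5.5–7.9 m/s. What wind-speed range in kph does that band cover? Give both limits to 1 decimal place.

19.8 to 28.4 km/h

5.5–7.9 m/s × 3.6 = 19.8–28.4 km/h.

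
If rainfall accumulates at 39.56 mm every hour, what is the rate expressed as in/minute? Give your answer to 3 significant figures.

39.56 mm/hour × 0.0393701 in/mm × 0.0166667 hour/minute = 0.0260 in/minute.

0.0260 in/minute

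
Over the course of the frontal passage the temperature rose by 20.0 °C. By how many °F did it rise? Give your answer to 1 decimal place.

36.0 °F

A change of 1 °C equals a change of 1.8 °F: Δ°F = 20.0 × 1.8 = 36.0 °F.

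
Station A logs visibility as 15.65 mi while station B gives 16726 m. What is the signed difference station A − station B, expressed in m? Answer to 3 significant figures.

8460 m

station A: 15.65 SM = 25186.23 m.
Difference: 25186.23 − 16726.00 = 8460 m.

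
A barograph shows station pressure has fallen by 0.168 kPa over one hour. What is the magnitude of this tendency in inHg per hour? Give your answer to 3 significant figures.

0.168 kPa / 1 h × 0.2953 inHg/kPa = 0.0496 inHg/h.

0.0496 inHg per hour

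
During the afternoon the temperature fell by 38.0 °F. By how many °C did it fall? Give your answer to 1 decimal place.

A change of 1 °C equals a change of 1.8 °F: Δ°C = 38.0 × 0.5556 = 21.1 °C.

21.1 °C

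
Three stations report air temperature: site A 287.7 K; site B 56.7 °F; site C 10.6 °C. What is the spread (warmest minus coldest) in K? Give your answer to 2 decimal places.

3.95 K

site A: 287.7 K = 14.550 °C.
site B: 56.7 °F = 13.722 °C.
Spread: 14.550 − 10.600 = 3.950 °C.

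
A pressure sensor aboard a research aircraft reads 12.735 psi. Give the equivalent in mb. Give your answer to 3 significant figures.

878 mb

1 psi = 68.9476 mb, so 12.735 × 68.9476 = 878 mb.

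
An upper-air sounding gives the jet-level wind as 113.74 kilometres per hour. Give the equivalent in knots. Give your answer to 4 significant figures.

61.41 kt

1 km/h = 0.539957 kt, so 113.74 × 0.539957 = 61.41 kt.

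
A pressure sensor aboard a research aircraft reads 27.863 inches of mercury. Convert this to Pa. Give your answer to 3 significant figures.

1 inHg = 3386.39 Pa, so 27.863 × 3386.39 = 94400 Pa.

94400 Pa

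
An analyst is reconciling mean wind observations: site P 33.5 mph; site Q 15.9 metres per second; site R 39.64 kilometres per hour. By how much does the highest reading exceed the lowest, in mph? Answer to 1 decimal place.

10.9 mph

site Q: 15.9 m/s = 35.567 mph.
site R: 39.64 km/h = 24.631 mph.
Spread: 35.567 − 24.631 = 10.9 mph.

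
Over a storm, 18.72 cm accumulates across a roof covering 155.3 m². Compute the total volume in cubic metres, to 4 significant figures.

Depth: 18.72 cm × 10 = 187.2 mm.
1 mm over 1 m² is 1 L, so volume = 187.2 × 155.3 = 29072.16 L = 29.07 m³.

29.07 cubic metres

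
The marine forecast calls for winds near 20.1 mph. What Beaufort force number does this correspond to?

20.1 mph = 9.0 m/s, which is Beaufort 5 (fresh breeze, 8.0–10.7 m/s).

Beaufort force 5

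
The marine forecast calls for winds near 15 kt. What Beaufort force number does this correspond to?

15 kt lies in the Beaufort 4 band (moderate breeze, 11–16 kt).

Beaufort force 4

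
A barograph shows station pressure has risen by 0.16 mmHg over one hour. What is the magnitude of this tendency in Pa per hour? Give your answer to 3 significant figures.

21.3 Pa per hour

0.16 mmHg / 1 h × 133.322 Pa/mmHg = 21.3 Pa/h.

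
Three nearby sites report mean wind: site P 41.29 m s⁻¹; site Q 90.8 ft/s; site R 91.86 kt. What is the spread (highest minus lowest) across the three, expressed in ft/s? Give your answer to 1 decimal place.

site P: 41.29 m/s = 135.466 ft/s.
site R: 91.86 kt = 155.042 ft/s.
Spread: 155.042 − 90.800 = 64.2 ft/s.

64.2 ft/s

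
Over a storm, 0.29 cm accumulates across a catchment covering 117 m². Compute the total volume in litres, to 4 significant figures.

Depth: 0.29 cm × 10 = 2.9 mm.
1 mm over 1 m² is 1 L, so volume = 2.9 × 117 = 339.3 L.

339.3 litres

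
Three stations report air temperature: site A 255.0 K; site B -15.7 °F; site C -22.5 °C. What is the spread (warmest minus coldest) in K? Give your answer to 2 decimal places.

8.35 K

site A: 255.0 K = -18.150 °C.
site B: -15.7 °F = -26.500 °C.
Spread: (-18.150) − (-26.500) = 8.350 °C.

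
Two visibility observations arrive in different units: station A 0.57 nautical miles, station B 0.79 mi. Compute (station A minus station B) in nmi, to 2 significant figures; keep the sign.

station B: 0.79 SM = 0.6865 nmi.
Difference: 0.5700 − 0.6865 = -0.12 nmi.

-0.12 nmi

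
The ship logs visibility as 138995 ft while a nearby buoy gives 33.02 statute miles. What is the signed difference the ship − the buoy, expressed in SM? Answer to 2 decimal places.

-6.70 SM

the ship: 138995 ft = 26.3248 SM.
Difference: 26.3248 − 33.0200 = -6.70 SM.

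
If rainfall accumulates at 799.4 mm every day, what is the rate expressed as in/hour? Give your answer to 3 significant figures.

1.31 in/hour

799.4 mm/day × 0.0393701 in/mm × 0.0416667 day/hour = 1.31 in/hour.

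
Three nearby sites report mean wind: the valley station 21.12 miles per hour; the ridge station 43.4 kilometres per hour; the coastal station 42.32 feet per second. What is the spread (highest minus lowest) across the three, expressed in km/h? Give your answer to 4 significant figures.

12.45 km/h

the valley station: 21.12 mph = 33.9893 km/h.
the coastal station: 42.32 ft/s = 46.4369 km/h.
Spread: 46.4369 − 33.9893 = 12.45 km/h.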